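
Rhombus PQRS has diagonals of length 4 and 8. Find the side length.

In a rhombus, the diagonals bisect each other perpendicularly, creating four congruent right triangles.
Each triangle has legs 2 (half of 4) and 4 (half of 8).
The hypotenuse of each right triangle is a side of the rhombus:
side = sqrt(2^2 + 4^2) = sqrt(20) = 2*sqrt(5)

2*sqrt(5)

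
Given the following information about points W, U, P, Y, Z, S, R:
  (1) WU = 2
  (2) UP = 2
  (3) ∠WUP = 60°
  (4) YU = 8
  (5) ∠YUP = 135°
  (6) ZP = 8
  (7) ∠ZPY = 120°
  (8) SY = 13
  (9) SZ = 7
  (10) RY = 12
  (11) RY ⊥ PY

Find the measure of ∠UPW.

Step 1: By the law of cosines on triangle PUW: PW² = 2² + 2² − 2·2·2·cos(60°) = 4, so PW = 2.
Step 2: By the inverse law of cosines on triangle UPW: cos(∠UPW) = (2² + 2² − 2²) / (2·2·2) = 4/8 = 0.5, so ∠UPW = 60°.

Therefore, the measure of angle ∠UPW = 60°.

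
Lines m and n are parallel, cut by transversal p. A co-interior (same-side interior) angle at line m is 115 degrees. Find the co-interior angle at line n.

Co-interior angles (same-side interior) formed by parallel lines and a transversal are supplementary (sum to 180 degrees).
The given angle is 115 degrees.
The co-interior angle = 180 - 115 = 65 degrees.

65 degrees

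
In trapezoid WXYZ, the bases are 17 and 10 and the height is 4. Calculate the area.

Area = (17 + 10) * 4 / 2 = 108 / 2 = 54

54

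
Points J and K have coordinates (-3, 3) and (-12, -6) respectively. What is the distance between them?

The horizontal distance is |-12 - -3| = 9 and the vertical distance is |-6 - 3| = 9.
By the Pythagorean theorem, d = sqrt(9^2 + 9^2) = sqrt(162) = 9*sqrt(2).

9*sqrt(2)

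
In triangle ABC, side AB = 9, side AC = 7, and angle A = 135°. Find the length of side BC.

Law of cosines: BC^2 = 9^2 + 7^2 - 2(9)(7)cos(135°) = 63*sqrt(2) + 130, so BC = sqrt(63*sqrt(2) + 130).

sqrt(63*sqrt(2) + 130)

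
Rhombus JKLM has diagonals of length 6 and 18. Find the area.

Area = (6 * 18) / 2 = 108 / 2 = 54

54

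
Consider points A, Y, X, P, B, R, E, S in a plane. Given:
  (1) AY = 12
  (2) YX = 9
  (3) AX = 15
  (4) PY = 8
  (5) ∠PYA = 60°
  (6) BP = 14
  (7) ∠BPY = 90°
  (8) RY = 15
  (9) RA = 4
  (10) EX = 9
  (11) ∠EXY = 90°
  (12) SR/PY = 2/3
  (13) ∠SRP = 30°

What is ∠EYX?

Step 1: By the law of cosines on triangle YXE: YE² = 9² + 9² − 2·9·9·cos(90°) = 162, so YE = 9·√2.
Step 2: By the inverse law of cosines on triangle EYX: cos(∠EYX) = ((9·√2)² + 9² − 9²) / (2·9·√2·9) = 162/229.1 = 0.7071, so ∠EYX = 45°.

Therefore, the measure of angle ∠EYX = 45°.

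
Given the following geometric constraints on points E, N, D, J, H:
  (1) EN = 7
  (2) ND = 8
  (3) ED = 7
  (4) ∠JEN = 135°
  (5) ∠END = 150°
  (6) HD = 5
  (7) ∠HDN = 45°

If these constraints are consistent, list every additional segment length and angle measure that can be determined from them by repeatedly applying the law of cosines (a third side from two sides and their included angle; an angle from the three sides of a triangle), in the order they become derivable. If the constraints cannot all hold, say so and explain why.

These constraints are not satisfiable: (1), (2) and (3) fix all three sides of triangle END, so by the law of cosines cos(∠END) = (7² + 8² − 7²) / (2·7·8) = 0.5714, i.e. ∠END ≈ 55.15°, which contradicts (5) ∠END = 150°. No planar figure meets all of them, so nothing further can be derived.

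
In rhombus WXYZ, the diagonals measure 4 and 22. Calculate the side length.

The diagonals of a rhombus bisect each other at right angles.
Half-diagonals: 4/2 = 2 and 22/2 = 11
side = sqrt(2^2 + 11^2)
side = sqrt(4 + 121)
side = sqrt(125) = 5*sqrt(5)

5*sqrt(5)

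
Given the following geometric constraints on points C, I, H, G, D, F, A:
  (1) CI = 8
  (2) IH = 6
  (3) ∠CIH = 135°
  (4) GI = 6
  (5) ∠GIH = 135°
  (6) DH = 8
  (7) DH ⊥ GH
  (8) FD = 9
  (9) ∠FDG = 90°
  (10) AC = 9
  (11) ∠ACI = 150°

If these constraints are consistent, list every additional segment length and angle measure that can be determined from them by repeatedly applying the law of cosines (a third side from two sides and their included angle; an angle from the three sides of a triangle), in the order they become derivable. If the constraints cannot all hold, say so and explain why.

The constraints are consistent. Derivable facts, in order:
After 1 step:
- CH ≈ 12.96
- HG ≈ 11.09
- IA ≈ 16.42
After 2 steps:
- GD ≈ 13.67
- ∠AIC = 15.9°
- ∠CAI = 14.1°
- ∠CHI = 25.89°
- ∠GHI = 22.5°
- ∠HCI = 19.11°
- ∠HGI = 22.5°
After 3 steps:
- GF ≈ 16.37
- ∠DGH = 35.81°
- ∠GDH = 54.19°
After 4 steps:
- ∠DFG = 56.64°
- ∠DGF = 33.36°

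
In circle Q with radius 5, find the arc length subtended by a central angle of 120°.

Arc length = 2πr × θ/360
= 2π × 5 × 1/3
= 10*pi/3

10*pi/3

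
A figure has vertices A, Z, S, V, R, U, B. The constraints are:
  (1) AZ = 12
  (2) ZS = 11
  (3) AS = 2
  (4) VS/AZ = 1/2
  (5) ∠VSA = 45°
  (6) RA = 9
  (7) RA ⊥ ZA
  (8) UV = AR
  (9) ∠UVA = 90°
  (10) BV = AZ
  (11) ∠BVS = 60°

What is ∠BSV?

From the given relations: VS = 1/2·AZ = 1/2·12 = 6; BV = AZ = 12.
Step 1: By the law of cosines on triangle SVB: SB² = 6² + 12² − 2·6·12·cos(60°) = 108, so SB = 6·√3.
Step 2: By the inverse law of cosines on triangle BSV: cos(∠BSV) = ((6·√3)² + 6² − 12²) / (2·6·√3·6) = 0/124.71 = 0, so ∠BSV = 90°.

Therefore, the measure of angle ∠BSV = 90°.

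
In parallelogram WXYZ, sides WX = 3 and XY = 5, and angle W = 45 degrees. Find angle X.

Opposite sides of a parallelogram are parallel, so consecutive angles form co-interior angles on a transversal.
Co-interior angles sum to 180°, giving angle X = 180 - 45 = 135 degrees.

135 degrees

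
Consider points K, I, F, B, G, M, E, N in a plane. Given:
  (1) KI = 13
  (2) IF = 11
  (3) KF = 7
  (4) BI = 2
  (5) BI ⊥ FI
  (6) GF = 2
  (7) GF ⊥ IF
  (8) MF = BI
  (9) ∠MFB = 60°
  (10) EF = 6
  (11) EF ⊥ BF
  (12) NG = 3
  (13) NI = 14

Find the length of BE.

Step 1: By the law of cosines on triangle BIF: BF² = 2² + 11² − 2·2·11·cos(90°) = 125, so BF = 5·√5.
Step 2: By the law of cosines on triangle BFE: BE² = (5·√5)² + 6² − 2·5·√5·6·cos(90°) = 161, so BE = √161.

Therefore, the length of BE = √161.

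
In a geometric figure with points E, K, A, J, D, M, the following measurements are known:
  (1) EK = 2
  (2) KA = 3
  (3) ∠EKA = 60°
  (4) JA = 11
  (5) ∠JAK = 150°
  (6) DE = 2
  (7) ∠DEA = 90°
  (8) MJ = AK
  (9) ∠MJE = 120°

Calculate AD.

Step 1: By the law of cosines on triangle EKA: EA² = 2² + 3² − 2·2·3·cos(60°) = 7, so EA = √7.
Step 2: By the law of cosines on triangle AED: AD² = √7² + 2² − 2·√7·2·cos(90°) = 11, so AD = √11.

Therefore, the length of AD = √11.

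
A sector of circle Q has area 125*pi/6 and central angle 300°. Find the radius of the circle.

Sector area A = πr² × θ/360, so r² = 360A / (πθ).
r² = 360 × 125*pi/6 / (π × 300)
r² = 25
r = 5

5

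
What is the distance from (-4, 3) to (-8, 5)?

d = sqrt((-8 - -4)^2 + (5 - 3)^2)
d = sqrt(-4^2 + 2^2)
d = sqrt(16 + 4)
d = sqrt(20) = 2*sqrt(5)

2*sqrt(5)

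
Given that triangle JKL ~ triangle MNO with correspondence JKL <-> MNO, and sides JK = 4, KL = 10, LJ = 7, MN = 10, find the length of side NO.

Since the triangles are similar, the ratio of corresponding sides is constant.
Scale factor k = MN / JK = 10 / 4 = 5/2
NO = k * KL = 5/2 * 10 = 25

25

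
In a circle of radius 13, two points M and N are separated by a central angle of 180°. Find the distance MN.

Chord length = 2r sin(θ/2)
= 2 × 13 × sin(180°/2)
= 2 × 13 × sin(90°)
= 26

26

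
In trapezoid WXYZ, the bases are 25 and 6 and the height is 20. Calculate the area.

A trapezoid's area equals the midsegment times the height.
The midsegment is (25 + 6) / 2 = 31/2.
Area = 31/2 * 20 = 310.

310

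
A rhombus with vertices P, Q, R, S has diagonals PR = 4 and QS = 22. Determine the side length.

Half-diagonals are 2 and 11. side = sqrt(2^2 + 11^2) = sqrt(125) = 5*sqrt(5)

5*sqrt(5)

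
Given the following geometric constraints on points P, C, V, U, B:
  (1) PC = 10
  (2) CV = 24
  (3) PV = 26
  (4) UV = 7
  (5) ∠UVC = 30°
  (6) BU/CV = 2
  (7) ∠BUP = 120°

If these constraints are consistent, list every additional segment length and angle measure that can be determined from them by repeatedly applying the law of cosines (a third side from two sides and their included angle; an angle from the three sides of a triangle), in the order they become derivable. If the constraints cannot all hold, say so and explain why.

The constraints are consistent. Derivable facts, in order:
After 1 step:
- CU ≈ 18.28
- ∠CPV = 67.38°
- ∠CVP = 22.62°
- ∠PCV = 90°
After 2 steps:
- ∠CUV = 138.96°
- ∠UCV = 11.04°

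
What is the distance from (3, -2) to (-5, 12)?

d = sqrt((-8)^2 + (14)^2) = sqrt(260) = 2*sqrt(65)

2*sqrt(65)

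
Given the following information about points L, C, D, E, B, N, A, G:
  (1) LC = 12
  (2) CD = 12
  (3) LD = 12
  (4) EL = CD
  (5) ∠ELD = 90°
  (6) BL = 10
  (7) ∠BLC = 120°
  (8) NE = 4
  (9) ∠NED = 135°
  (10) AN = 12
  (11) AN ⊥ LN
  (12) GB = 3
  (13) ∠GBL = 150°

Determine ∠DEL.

From the given relations: EL = CD = 12.
Step 1: By the law of cosines on triangle ELD: ED² = 12² + 12² − 2·12·12·cos(90°) = 288, so ED = 12·√2.
Step 2: By the inverse law of cosines on triangle DEL: cos(∠DEL) = ((12·√2)² + 12² − 12²) / (2·12·√2·12) = 288/407.29 = 0.7071, so ∠DEL = 45°.

Therefore, the measure of angle ∠DEL = 45°.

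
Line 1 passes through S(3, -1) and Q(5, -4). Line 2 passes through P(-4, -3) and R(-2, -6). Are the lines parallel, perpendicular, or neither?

Slope of line 1: m1 = (-4 - -1)/(5 - 3) = -3/2 = -3/2
Slope of line 2: m2 = (-6 - -3)/(-2 - -4) = -3/2 = -3/2
m1 = m2, so the lines are parallel.

Parallel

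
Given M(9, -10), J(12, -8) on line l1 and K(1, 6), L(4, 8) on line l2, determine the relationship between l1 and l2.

Slope of line 1: m1 = (-8 - -10)/(12 - 9) = 2/3 = 2/3
Slope of line 2: m2 = (8 - 6)/(4 - 1) = 2/3 = 2/3
m1 = m2, so the lines are parallel.

Parallel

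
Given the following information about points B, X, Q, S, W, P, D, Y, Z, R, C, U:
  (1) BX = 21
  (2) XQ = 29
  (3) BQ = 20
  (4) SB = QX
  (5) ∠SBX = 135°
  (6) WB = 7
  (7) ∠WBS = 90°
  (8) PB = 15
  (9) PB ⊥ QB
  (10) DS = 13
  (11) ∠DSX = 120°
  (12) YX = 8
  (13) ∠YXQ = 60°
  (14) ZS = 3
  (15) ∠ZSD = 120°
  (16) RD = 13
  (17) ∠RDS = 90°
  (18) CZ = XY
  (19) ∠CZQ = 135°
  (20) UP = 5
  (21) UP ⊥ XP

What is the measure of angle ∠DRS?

Step 1: By the law of cosines on triangle RDS: RS² = 13² + 13² − 2·13·13·cos(90°) = 338, so RS = 13·√2.
Step 2: By the inverse law of cosines on triangle DRS: cos(∠DRS) = (13² + (13·√2)² − 13²) / (2·13·13·√2) = 338/478 = 0.7071, so ∠DRS = 45°.

Therefore, the measure of angle ∠DRS = 45°.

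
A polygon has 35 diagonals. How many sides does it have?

Using d = n(n - 3)/2, we solve 35 = n(n - 3)/2.
So n(n - 3) = 70.
Testing n = 10: 10 * 7 = 70 = 70. Correct.
The polygon has 10 sides.

10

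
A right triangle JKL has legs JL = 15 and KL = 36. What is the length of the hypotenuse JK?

In a right triangle, the square of the hypotenuse equals the sum of the squares of the two legs.
The legs are 15 and 36, so the hypotenuse = sqrt(225 + 1296) = sqrt(1521) = 39.

39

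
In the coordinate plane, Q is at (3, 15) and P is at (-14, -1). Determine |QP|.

d = sqrt((-14 - 3)^2 + (-1 - 15)^2)
d = sqrt(-17^2 + -16^2)
d = sqrt(289 + 256)
d = sqrt(545)

sqrt(545)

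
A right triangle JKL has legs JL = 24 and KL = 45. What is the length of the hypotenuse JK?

JK = sqrt(24^2 + 45^2) = sqrt(2601) = 51

51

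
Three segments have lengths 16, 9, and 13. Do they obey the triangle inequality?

For three segments to close into a triangle, no single side can be as long as the other two combined.
The longest side is 16, and 9 + 13 = 22 > 16.
A triangle can be formed.

Yes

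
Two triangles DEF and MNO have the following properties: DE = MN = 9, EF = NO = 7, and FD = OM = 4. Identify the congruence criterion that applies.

The given information provides:
DE = MN = 9, EF = NO = 7, and FD = OM = 4
This matches the SSS congruence theorem.
All three pairs of corresponding sides are equal (Side-Side-Side).

SSS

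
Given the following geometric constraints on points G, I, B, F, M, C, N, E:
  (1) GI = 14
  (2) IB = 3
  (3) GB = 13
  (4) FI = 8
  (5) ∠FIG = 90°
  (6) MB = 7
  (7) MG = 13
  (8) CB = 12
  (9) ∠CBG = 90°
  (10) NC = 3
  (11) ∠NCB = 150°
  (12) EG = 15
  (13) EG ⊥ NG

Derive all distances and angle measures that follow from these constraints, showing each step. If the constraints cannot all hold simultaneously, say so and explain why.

The constraints are consistent.

Step 1: From GI = 14, IF = 8, and ∠GIF = 90°, by the law of cosines:
  GF² = GI² + IF² - 2·GI·IF·cos(90°) = 196 + 64 - 0 = 260
  GF = 2·√65

Step 2: From GB = 13, BC = 12, and ∠GBC = 90°, by the law of cosines:
  GC² = GB² + BC² - 2·GB·BC·cos(90°) = 169 + 144 - 0 = 313
  GC ≈ 17.69

Step 3: From BC = 12, CN = 3, and ∠BCN = 150°, by the law of cosines:
  BN² = BC² + CN² - 2·BC·CN·cos(150°) = 144 + 9 + 62.35 = 215.4
  BN ≈ 14.67

Step 4: From GB = 13, GI = 14, BI = 3, by the inverse law of cosines:
  cos(∠BGI) = (GB² + GI² - BI²) / (2·GB·GI)
  ∠BGI = 12.03°

Step 5: From GB = 13, GM = 13, BM = 7, by the inverse law of cosines:
  cos(∠BGM) = (GB² + GM² - BM²) / (2·GB·GM)
  ∠BGM = 31.24°

Step 6: From IB = 3, IG = 14, BG = 13, by the inverse law of cosines:
  cos(∠BIG) = (IB² + IG² - BG²) / (2·IB·IG)
  ∠BIG = 64.62°

Step 7: From BG = 13, BI = 3, GI = 14, by the inverse law of cosines:
  cos(∠GBI) = (BG² + BI² - GI²) / (2·BG·BI)
  ∠GBI = 103.34°

Step 8: From BG = 13, BM = 7, GM = 13, by the inverse law of cosines:
  cos(∠GBM) = (BG² + BM² - GM²) / (2·BG·BM)
  ∠GBM = 74.38°

Step 9: From MB = 7, MG = 13, BG = 13, by the inverse law of cosines:
  cos(∠BMG) = (MB² + MG² - BG²) / (2·MB·MG)
  ∠BMG = 74.38°

Step 10: From GB = 13, GC = 17.69, BC = 12, by the inverse law of cosines:
  cos(∠BGC) = (GB² + GC² - BC²) / (2·GB·GC)
  ∠BGC = 42.71°

Step 11: From GF = 2·√65, GI = 14, FI = 8, by the inverse law of cosines:
  cos(∠FGI) = (GF² + GI² - FI²) / (2·GF·GI)
  ∠FGI = 29.74°

Step 12: From BC = 12, BN = 14.67, CN = 3, by the inverse law of cosines:
  cos(∠CBN) = (BC² + BN² - CN²) / (2·BC·BN)
  ∠CBN = 5.87°

Step 13: From FG = 2·√65, FI = 8, GI = 14, by the inverse law of cosines:
  cos(∠GFI) = (FG² + FI² - GI²) / (2·FG·FI)
  ∠GFI = 60.26°

Step 14: From CB = 12, CG = 17.69, BG = 13, by the inverse law of cosines:
  cos(∠BCG) = (CB² + CG² - BG²) / (2·CB·CG)
  ∠BCG = 47.29°

Step 15: From NB = 14.67, NC = 3, BC = 12, by the inverse law of cosines:
  cos(∠BNC) = (NB² + NC² - BC²) / (2·NB·NC)
  ∠BNC = 24.13°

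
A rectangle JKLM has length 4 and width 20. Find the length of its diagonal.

A rectangle's diagonal splits it into two right triangles, with the diagonal as the hypotenuse.
By the Pythagorean theorem, d^2 = 4^2 + 20^2 = 416.
Therefore d = sqrt(416) = 4*sqrt(26).

4*sqrt(26)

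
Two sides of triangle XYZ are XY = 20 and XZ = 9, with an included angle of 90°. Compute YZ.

Since angle X = 90°, this is a right triangle and the law of cosines reduces to the Pythagorean theorem.
YZ^2 = 20^2 + 9^2 = 481
YZ = sqrt(481)

sqrt(481)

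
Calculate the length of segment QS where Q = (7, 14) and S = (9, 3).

d = sqrt((9 - 7)^2 + (3 - 14)^2)
d = sqrt(2^2 + -11^2)
d = sqrt(4 + 121)
d = sqrt(125) = 5*sqrt(5)

5*sqrt(5)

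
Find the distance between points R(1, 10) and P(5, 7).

d = sqrt((5 - 1)^2 + (7 - 10)^2)
d = sqrt(4^2 + -3^2)
d = sqrt(16 + 9)
d = sqrt(25) = 5

5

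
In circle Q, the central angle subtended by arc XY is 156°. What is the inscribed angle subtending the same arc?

Inscribed angle = 156° / 2 = 78° (inscribed angle theorem).

78°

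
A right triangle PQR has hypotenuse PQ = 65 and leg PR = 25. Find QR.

Rearranging the Pythagorean theorem to solve for the unknown leg:
leg^2 = hypotenuse^2 - known_leg^2 = 4225 - 625 = 3600
leg = sqrt(3600) = 60.

60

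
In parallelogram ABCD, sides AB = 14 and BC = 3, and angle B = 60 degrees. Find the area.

Area = 14 * 3 * sin(60°) = 42 * sqrt(3)/2 = 21*sqrt(3)

21*sqrt(3)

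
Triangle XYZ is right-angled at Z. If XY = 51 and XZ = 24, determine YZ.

Rearranging the Pythagorean theorem to solve for the unknown leg:
leg^2 = hypotenuse^2 - known_leg^2 = 2601 - 576 = 2025
leg = sqrt(2025) = 45.

45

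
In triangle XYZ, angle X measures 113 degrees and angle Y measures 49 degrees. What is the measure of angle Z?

angle Z = 180 - 113 - 49 = 18 degrees.

18 degrees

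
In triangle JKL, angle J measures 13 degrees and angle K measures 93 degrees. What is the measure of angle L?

angle L = 180 - 13 - 93 = 74 degrees.

74 degrees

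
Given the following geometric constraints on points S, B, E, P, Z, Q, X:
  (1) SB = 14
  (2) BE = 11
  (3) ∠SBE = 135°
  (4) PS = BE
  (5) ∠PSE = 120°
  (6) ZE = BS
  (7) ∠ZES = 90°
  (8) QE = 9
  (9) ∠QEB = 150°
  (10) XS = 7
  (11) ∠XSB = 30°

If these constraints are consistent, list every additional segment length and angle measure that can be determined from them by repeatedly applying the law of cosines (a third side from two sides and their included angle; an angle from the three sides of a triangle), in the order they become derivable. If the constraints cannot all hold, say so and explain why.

The constraints are consistent. Derivable facts, in order:
After 1 step:
- BQ ≈ 19.33
- BX ≈ 8.68
- SE ≈ 23.13
After 2 steps:
- EP ≈ 30.17
- SZ ≈ 27.03
- ∠BES = 25.35°
- ∠BQE = 16.53°
- ∠BSE = 19.65°
- ∠BXS = 126.21°
- ∠EBQ = 13.47°
- ∠SBX = 23.79°
After 3 steps:
- ∠EPS = 41.59°
- ∠ESZ = 31.19°
- ∠EZS = 58.81°
- ∠PES = 18.41°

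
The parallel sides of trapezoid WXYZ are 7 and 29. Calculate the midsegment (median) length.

The midsegment (median) of a trapezoid connects the midpoints of the non-parallel sides.
Its length is the average of the two bases: (7 + 29) / 2 = 18.

18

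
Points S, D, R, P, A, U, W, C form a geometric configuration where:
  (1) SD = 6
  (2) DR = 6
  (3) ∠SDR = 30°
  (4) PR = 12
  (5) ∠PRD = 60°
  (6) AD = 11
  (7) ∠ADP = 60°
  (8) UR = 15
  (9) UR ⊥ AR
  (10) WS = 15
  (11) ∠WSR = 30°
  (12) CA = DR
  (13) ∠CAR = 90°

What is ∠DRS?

Step 1: By the law of cosines on triangle RDS: RS² = 6² + 6² − 2·6·6·cos(30°) = 9.65, so RS ≈ 3.11.
Step 2: By the inverse law of cosines on triangle DRS: cos(∠DRS) = (6² + 3.11² − 6²) / (2·6·3.11) = 9.65/37.27 = 0.2588, so ∠DRS = 75°.

Therefore, the measure of angle ∠DRS = 75°.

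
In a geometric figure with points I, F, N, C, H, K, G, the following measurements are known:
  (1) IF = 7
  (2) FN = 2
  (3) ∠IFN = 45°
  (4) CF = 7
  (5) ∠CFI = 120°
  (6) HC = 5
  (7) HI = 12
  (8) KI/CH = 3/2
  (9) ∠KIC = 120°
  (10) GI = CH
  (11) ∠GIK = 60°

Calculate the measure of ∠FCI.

Step 1: By the law of cosines on triangle CFI: CI² = 7² + 7² − 2·7·7·cos(120°) = 147, so CI = 7·√3.
Step 2: By the inverse law of cosines on triangle FCI: cos(∠FCI) = (7² + (7·√3)² − 7²) / (2·7·7·√3) = 147/169.74 = 0.866, so ∠FCI = 30°.

Therefore, the measure of angle ∠FCI = 30°.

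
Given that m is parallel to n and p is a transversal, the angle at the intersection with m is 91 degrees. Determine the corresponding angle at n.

Corresponding angles formed by parallel lines and a transversal are equal.
The given angle is 91 degrees.
The corresponding angle = 91 degrees.

91 degrees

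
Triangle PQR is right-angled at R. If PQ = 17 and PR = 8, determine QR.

By the Pythagorean theorem: QR^2 = PQ^2 - PR^2
QR^2 = 17^2 - 8^2 = 289 - 64 = 225
QR = sqrt(225) = 15

15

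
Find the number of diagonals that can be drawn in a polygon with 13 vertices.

The number of diagonals in an n-gon is n(n - 3)/2.
For n = 13: 13(13 - 3)/2 = 13 × 10 / 2 = 65.

65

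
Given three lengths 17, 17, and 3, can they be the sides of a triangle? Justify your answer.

For three segments to close into a triangle, no single side can be as long as the other two combined.
The longest side is 17, and 3 + 17 = 20 > 17.
A triangle can be formed.

Yes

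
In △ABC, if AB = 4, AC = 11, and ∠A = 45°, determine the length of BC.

Law of cosines: BC^2 = 4^2 + 11^2 - 2(4)(11)cos(45°) = 137 - 44*sqrt(2), so BC = sqrt(137 - 44*sqrt(2)).

sqrt(137 - 44*sqrt(2))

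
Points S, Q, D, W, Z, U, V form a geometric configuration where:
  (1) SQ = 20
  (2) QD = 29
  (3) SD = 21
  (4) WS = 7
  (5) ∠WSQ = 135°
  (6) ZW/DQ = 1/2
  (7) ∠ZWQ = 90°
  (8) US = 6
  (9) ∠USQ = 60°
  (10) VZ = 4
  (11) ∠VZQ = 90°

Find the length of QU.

Step 1: By the law of cosines on triangle QSU: QU² = 20² + 6² − 2·20·6·cos(60°) = 316, so QU = 2·√79.

Therefore, the length of QU = 2·√79.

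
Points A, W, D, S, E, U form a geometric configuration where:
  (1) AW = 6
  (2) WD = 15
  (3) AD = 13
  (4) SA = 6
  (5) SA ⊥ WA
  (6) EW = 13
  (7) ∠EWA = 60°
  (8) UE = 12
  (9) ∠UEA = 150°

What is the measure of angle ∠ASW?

Step 1: By the law of cosines on triangle SAW: SW² = 6² + 6² − 2·6·6·cos(90°) = 72, so SW = 6·√2.
Step 2: By the inverse law of cosines on triangle ASW: cos(∠ASW) = (6² + (6·√2)² − 6²) / (2·6·6·√2) = 72/101.82 = 0.7071, so ∠ASW = 45°.

Therefore, the measure of angle ∠ASW = 45°.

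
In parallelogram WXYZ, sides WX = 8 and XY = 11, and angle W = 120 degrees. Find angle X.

In a parallelogram, consecutive angles are supplementary (sum to 180°).
angle X = 180 - angle W
angle X = 180 - 120
angle X = 60 degrees

60 degrees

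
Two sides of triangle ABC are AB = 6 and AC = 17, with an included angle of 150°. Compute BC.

Law of cosines: BC^2 = 6^2 + 17^2 - 2(6)(17)cos(150°) = 102*sqrt(3) + 325, so BC = sqrt(102*sqrt(3) + 325).

sqrt(102*sqrt(3) + 325)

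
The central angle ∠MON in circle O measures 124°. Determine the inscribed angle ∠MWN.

An inscribed angle intercepts an arc from a point on the circle, while the central angle intercepts the same arc from the center.
The inscribed angle is always half the central angle: 124° / 2 = 62°.

62°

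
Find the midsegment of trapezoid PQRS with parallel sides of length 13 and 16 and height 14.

midsegment = (13 + 16) / 2 = 29 / 2 = 29/2

29/2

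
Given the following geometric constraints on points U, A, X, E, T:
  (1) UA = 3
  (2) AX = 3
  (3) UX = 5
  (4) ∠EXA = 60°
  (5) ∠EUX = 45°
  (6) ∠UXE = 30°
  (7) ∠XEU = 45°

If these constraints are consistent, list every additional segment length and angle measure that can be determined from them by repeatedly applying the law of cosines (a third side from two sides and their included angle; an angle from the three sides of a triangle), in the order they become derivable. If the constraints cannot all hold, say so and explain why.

These constraints are not satisfiable: (5), (6) and (7) are the three interior angles of triangle EUX, which must sum to 180°, but 45° + 30° + 45° = 120°. No planar figure meets all of them, so nothing further can be derived.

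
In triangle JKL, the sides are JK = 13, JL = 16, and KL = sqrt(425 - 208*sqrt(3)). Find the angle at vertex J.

cos(J) = (13² + 16² - (sqrt(425 - 208*sqrt(3)))²) / (2 × 13 × 16) = sqrt(3)/2, so J = arccos(sqrt(3)/2) = 30°.

30°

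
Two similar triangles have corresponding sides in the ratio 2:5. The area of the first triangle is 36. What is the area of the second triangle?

For similar figures, the area ratio equals the square of the side ratio.
Side ratio (the first triangle to the second triangle) = 2:5, so area ratio = 2^2:5^2 = 4:25.
If the area of the first triangle is 36, then the area of the second triangle = 36 * (25/4) = 225.

225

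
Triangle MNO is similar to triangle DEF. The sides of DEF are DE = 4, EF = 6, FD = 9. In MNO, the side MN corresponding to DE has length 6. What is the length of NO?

Since the triangles are similar, the ratio of corresponding sides is constant.
Scale factor k = MN / DE = 6 / 4 = 3/2
NO = k * EF = 3/2 * 6 = 9

9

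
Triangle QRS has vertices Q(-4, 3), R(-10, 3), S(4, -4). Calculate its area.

Shoelace: Area = (1/2)|-4(3--4) + -10(-4-3) + 4(3-3)| = (1/2)(42) = 21

21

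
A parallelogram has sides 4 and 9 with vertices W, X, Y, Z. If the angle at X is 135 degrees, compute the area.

The area of a parallelogram equals the product of two adjacent sides times the sine of the included angle.
This is because the height equals 9 * sin(135°) = 9*sqrt(2)/2.
Area = 4 * 9*sqrt(2)/2 = 18*sqrt(2)

18*sqrt(2)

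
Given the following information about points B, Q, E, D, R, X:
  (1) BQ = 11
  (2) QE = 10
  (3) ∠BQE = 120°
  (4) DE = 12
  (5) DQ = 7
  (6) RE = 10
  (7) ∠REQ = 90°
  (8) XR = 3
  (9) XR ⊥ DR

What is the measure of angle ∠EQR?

Step 1: By the law of cosines on triangle QER: QR² = 10² + 10² − 2·10·10·cos(90°) = 200, so QR = 10·√2.
Step 2: By the inverse law of cosines on triangle EQR: cos(∠EQR) = (10² + (10·√2)² − 10²) / (2·10·10·√2) = 200/282.84 = 0.7071, so ∠EQR = 45°.

Therefore, the measure of angle ∠EQR = 45°.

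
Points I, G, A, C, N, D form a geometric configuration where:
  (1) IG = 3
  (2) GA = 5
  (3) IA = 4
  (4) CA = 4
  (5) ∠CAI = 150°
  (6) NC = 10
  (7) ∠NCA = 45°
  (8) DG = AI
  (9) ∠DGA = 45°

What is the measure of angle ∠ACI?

Step 1: By the law of cosines on triangle CAI: CI² = 4² + 4² − 2·4·4·cos(150°) = 59.71, so CI ≈ 7.73.
Step 2: By the inverse law of cosines on triangle ACI: cos(∠ACI) = (4² + 7.73² − 4²) / (2·4·7.73) = 59.71/61.82 = 0.9659, so ∠ACI = 15°.

Therefore, the measure of angle ∠ACI = 15°.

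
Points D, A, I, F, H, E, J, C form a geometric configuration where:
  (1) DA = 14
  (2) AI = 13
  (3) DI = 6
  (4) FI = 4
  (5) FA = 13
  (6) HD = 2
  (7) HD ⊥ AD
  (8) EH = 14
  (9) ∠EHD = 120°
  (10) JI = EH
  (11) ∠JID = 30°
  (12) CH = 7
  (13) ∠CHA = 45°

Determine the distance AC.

Step 1: By the law of cosines on triangle HDA: HA² = 2² + 14² − 2·2·14·cos(90°) = 200, so HA = 10·√2.
Step 2: By the law of cosines on triangle AHC: AC² = (10·√2)² + 7² − 2·10·√2·7·cos(45°) = 109, so AC = √109.

Therefore, the length of AC = √109.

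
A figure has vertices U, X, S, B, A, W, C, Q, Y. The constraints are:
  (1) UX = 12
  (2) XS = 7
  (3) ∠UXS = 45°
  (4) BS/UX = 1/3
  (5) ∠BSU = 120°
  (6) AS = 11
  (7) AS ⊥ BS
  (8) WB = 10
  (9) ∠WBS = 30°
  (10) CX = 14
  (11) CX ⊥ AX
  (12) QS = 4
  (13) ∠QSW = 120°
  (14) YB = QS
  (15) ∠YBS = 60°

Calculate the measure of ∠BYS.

From the given relations: YB = QS = 4; BS = 1/3·UX = 1/3·12 = 4.
Step 1: By the law of cosines on triangle YBS: YS² = 4² + 4² − 2·4·4·cos(60°) = 16, so YS = 4.
Step 2: By the inverse law of cosines on triangle BYS: cos(∠BYS) = (4² + 4² − 4²) / (2·4·4) = 16/32 = 0.5, so ∠BYS = 60°.

Therefore, the measure of angle ∠BYS = 60°.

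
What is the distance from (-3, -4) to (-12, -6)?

d = sqrt((-9)^2 + (-2)^2) = sqrt(85)

sqrt(85)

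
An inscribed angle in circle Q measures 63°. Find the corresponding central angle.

By the inscribed angle theorem, the central angle is twice the inscribed angle.
Central angle = 2 × 63° = 126°

126°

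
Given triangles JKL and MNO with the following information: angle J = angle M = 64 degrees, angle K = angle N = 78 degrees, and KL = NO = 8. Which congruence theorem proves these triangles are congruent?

The given information matches AAS: Two pairs of corresponding angles and a non-included side are equal (Angle-Angle-Side).

AAS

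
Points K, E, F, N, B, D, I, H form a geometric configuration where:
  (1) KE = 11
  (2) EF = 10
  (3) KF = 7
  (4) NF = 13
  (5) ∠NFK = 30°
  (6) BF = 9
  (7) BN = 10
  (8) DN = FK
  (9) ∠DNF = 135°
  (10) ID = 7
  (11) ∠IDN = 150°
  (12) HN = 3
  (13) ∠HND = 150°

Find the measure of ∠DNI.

From the given relations: DN = FK = 7.
Step 1: By the law of cosines on triangle NDI: NI² = 7² + 7² − 2·7·7·cos(150°) = 182.87, so NI ≈ 13.52.
Step 2: By the inverse law of cosines on triangle DNI: cos(∠DNI) = (7² + 13.52² − 7²) / (2·7·13.52) = 182.87/189.32 = 0.9659, so ∠DNI = 15°.

Therefore, the measure of angle ∠DNI = 15°.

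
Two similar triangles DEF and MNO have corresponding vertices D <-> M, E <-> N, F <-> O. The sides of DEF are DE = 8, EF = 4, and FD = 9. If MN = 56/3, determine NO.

Since the triangles are similar, the ratio of corresponding sides is constant.
Scale factor k = MN / DE = 56/3 / 8 = 7/3
NO = k * EF = 7/3 * 4 = 28/3

28/3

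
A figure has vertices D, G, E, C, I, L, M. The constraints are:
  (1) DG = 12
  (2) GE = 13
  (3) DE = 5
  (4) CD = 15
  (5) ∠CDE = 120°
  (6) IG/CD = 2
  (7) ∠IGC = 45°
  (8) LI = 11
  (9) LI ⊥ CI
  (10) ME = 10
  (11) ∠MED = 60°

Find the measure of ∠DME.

Step 1: By the law of cosines on triangle MED: MD² = 10² + 5² − 2·10·5·cos(60°) = 75, so MD = 5·√3.
Step 2: By the inverse law of cosines on triangle DME: cos(∠DME) = ((5·√3)² + 10² − 5²) / (2·5·√3·10) = 150/173.21 = 0.866, so ∠DME = 30°.

Therefore, the measure of angle ∠DME = 30°.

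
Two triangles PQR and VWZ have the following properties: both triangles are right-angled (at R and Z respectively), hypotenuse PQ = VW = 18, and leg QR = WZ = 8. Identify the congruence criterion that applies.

The given information matches HL: The hypotenuse and one leg of two right triangles are equal (Hypotenuse-Leg).

HL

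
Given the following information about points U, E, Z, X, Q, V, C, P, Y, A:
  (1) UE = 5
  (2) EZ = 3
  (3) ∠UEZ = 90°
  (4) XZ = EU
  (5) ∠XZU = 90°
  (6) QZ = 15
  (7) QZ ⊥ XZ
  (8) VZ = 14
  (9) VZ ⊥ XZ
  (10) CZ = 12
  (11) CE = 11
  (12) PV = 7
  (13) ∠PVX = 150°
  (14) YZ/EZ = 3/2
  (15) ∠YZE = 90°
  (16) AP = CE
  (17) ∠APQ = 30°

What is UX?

From the given relations: XZ = EU = 5.
Step 1: By the law of cosines on triangle ZEU: ZU² = 3² + 5² − 2·3·5·cos(90°) = 34, so ZU = √34.
Step 2: By the law of cosines on triangle UZX: UX² = √34² + 5² − 2·√34·5·cos(90°) = 59, so UX = √59.

Therefore, the length of UX = √59.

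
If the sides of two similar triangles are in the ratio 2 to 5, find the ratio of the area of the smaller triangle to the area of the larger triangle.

Area scales with the square of linear dimensions. If every length is multiplied by 2/5, then the area is multiplied by (2/5)^2 = 4/25.
The area ratio is 4:25.

4:25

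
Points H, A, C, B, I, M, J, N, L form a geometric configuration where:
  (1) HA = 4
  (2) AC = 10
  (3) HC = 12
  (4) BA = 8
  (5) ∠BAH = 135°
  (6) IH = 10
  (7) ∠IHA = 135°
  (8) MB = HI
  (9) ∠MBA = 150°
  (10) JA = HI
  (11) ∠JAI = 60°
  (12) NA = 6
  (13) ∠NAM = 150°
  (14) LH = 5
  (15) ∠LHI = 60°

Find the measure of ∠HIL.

Step 1: By the law of cosines on triangle IHL: IL² = 10² + 5² − 2·10·5·cos(60°) = 75, so IL = 5·√3.
Step 2: By the inverse law of cosines on triangle HIL: cos(∠HIL) = (10² + (5·√3)² − 5²) / (2·10·5·√3) = 150/173.21 = 0.866, so ∠HIL = 30°.

Therefore, the measure of angle ∠HIL = 30°.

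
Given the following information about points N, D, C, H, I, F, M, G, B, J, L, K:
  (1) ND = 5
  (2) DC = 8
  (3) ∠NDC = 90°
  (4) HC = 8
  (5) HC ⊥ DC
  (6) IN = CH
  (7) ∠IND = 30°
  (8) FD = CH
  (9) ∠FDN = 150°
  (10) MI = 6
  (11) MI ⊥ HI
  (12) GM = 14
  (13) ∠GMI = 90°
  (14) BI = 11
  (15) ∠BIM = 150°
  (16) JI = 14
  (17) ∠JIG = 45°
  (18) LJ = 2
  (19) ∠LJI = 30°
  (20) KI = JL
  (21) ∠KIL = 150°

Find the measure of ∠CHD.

Step 1: By the law of cosines on triangle HCD: HD² = 8² + 8² − 2·8·8·cos(90°) = 128, so HD = 8·√2.
Step 2: By the inverse law of cosines on triangle CHD: cos(∠CHD) = (8² + (8·√2)² − 8²) / (2·8·8·√2) = 128/181.02 = 0.7071, so ∠CHD = 45°.

Therefore, the measure of angle ∠CHD = 45°.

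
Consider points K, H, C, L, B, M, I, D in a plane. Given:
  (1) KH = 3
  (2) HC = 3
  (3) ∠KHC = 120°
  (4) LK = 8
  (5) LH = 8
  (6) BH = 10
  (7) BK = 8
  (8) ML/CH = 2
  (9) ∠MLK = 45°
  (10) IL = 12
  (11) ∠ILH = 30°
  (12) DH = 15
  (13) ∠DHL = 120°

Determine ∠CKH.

Step 1: By the law of cosines on triangle KHC: KC² = 3² + 3² − 2·3·3·cos(120°) = 27, so KC = 3·√3.
Step 2: By the inverse law of cosines on triangle CKH: cos(∠CKH) = ((3·√3)² + 3² − 3²) / (2·3·√3·3) = 27/31.18 = 0.866, so ∠CKH = 30°.

Therefore, the measure of angle ∠CKH = 30°.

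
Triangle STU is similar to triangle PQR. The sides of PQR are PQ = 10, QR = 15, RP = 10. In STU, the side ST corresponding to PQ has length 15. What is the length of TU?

k = 15/10 = 3/2. TU = 3/2 * 15 = 45/2.

45/2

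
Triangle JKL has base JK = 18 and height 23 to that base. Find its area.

A triangle's area is half the area of a rectangle with the same base and height.
Area = (1/2) * 18 * 23 = 207.

207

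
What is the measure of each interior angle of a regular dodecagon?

Each interior angle of a regular n-gon is (n - 2) * 180 / n.
For n = 12: (12 - 2) * 180 / 12 = 1800/12 = 150 degrees.

150 degrees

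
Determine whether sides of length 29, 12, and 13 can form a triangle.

The longest side is 29. The other two sides sum to 12 + 13 = 25.
Since 25 ≤ 29, the two shorter sides cannot reach around to close the triangle.

No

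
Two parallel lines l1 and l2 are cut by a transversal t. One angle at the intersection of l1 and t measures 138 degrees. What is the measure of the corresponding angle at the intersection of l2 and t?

Corresponding angles formed by parallel lines and a transversal are equal.
The given angle is 138 degrees.
The corresponding angle = 138 degrees.

138 degrees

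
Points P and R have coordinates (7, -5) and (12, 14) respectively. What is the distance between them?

d = sqrt((12 - 7)^2 + (14 - -5)^2)
d = sqrt(5^2 + 19^2)
d = sqrt(25 + 361)
d = sqrt(386)

sqrt(386)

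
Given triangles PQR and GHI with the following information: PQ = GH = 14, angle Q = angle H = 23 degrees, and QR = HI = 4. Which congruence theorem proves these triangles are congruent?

The given information provides:
PQ = GH = 14, angle Q = angle H = 23 degrees, and QR = HI = 4
This matches the SAS congruence theorem.
Two pairs of corresponding sides and the included angle are equal (Side-Angle-Side).

SAS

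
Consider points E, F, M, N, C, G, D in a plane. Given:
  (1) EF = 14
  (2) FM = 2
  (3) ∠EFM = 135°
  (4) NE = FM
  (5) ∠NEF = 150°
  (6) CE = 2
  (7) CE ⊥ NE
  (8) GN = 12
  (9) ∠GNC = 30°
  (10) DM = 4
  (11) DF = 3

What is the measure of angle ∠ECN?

From the given relations: NE = FM = 2.
Step 1: By the law of cosines on triangle CEN: CN² = 2² + 2² − 2·2·2·cos(90°) = 8, so CN = 2·√2.
Step 2: By the inverse law of cosines on triangle ECN: cos(∠ECN) = (2² + (2·√2)² − 2²) / (2·2·2·√2) = 8/11.31 = 0.7071, so ∠ECN = 45°.

Therefore, the measure of angle ∠ECN = 45°.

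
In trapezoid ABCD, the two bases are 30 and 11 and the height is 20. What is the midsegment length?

The midsegment (median) of a trapezoid connects the midpoints of the non-parallel sides.
Its length is the average of the two bases: (30 + 11) / 2 = 41/2.

41/2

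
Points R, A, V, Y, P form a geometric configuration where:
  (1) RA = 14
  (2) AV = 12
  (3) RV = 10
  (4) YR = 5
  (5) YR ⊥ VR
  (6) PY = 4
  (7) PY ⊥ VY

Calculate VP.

Step 1: By the law of cosines on triangle VRY: VY² = 10² + 5² − 2·10·5·cos(90°) = 125, so VY = 5·√5.
Step 2: By the law of cosines on triangle VYP: VP² = (5·√5)² + 4² − 2·5·√5·4·cos(90°) = 141, so VP = √141.

Therefore, the length of VP = √141.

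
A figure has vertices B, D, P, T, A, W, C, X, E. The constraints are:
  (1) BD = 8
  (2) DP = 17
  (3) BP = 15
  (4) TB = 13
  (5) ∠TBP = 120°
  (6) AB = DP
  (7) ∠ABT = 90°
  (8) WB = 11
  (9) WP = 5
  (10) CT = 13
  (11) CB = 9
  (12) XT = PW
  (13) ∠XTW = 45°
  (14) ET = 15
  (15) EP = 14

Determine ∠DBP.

Step 1: By the inverse law of cosines on triangle DBP: cos(∠DBP) = (8² + 15² − 17²) / (2·8·15) = 0/240 = 0, so ∠DBP = 90°.

Therefore, the measure of angle ∠DBP = 90°.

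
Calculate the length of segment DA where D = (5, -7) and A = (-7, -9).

d = sqrt((-7 - 5)^2 + (-9 - -7)^2)
d = sqrt(-12^2 + -2^2)
d = sqrt(144 + 4)
d = sqrt(148) = 2*sqrt(37)

2*sqrt(37)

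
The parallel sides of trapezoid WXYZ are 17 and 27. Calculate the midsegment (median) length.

midsegment = (17 + 27) / 2 = 44 / 2 = 22

22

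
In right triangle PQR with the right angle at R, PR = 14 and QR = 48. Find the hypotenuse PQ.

By the Pythagorean theorem: PQ^2 = PR^2 + QR^2
PQ^2 = 14^2 + 48^2 = 196 + 2304 = 2500
PQ = sqrt(2500) = 50

50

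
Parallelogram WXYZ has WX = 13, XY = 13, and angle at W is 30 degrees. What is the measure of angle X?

Consecutive angles are supplementary: angle X = 180 - 30 = 150 degrees.

150 degrees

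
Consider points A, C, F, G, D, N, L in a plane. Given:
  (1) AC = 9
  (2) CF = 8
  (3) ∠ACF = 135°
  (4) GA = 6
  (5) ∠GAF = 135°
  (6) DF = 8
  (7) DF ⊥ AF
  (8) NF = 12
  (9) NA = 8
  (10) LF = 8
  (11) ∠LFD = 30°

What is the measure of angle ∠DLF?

Step 1: By the law of cosines on triangle LFD: LD² = 8² + 8² − 2·8·8·cos(30°) = 17.15, so LD ≈ 4.14.
Step 2: By the inverse law of cosines on triangle DLF: cos(∠DLF) = (4.14² + 8² − 8²) / (2·4.14·8) = 17.15/66.26 = 0.2588, so ∠DLF = 75°.

Therefore, the measure of angle ∠DLF = 75°.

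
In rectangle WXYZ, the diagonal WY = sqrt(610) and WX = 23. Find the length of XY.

b = sqrt(d^2 - a^2) = sqrt(610 - 529) = sqrt(81) = 9

9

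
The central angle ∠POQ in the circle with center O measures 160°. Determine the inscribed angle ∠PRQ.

By the inscribed angle theorem, the inscribed angle is half the central angle.
Inscribed angle = 160° / 2 = 80°

80°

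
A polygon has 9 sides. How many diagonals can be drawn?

The number of diagonals in an n-gon is n(n - 3)/2.
For n = 9: 9(9 - 3)/2 = 9 × 6 / 2 = 27.

27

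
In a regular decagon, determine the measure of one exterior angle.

Each exterior angle of a regular n-gon is 360 / n.
For n = 10: 360 / 10 = 36 degrees.

36 degrees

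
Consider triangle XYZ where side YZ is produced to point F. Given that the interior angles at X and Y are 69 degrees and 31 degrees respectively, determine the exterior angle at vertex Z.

Exterior angle = 69 + 31 = 100 degrees (exterior angle theorem).

100 degrees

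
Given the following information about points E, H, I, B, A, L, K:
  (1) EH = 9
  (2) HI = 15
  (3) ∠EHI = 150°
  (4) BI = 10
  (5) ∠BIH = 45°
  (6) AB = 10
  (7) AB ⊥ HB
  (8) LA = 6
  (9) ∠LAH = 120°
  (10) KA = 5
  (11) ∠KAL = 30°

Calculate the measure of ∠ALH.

Step 1: By the law of cosines on triangle BIH: BH² = 10² + 15² − 2·10·15·cos(45°) = 112.87, so BH ≈ 10.62.
Step 2: By the law of cosines on triangle HBA: HA² = 10.62² + 10² − 2·10.62·10·cos(90°) = 212.87, so HA ≈ 14.59.
Step 3: By the law of cosines on triangle LAH: LH² = 6² + 14.59² − 2·6·14.59·cos(120°) = 336.41, so LH ≈ 18.34.
Step 4: By the inverse law of cosines on triangle ALH: cos(∠ALH) = (6² + 18.34² − 14.59²) / (2·6·18.34) = 159.54/220.1 = 0.7249, so ∠ALH = 43.54°.

Therefore, the measure of angle ∠ALH = 43.54°.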